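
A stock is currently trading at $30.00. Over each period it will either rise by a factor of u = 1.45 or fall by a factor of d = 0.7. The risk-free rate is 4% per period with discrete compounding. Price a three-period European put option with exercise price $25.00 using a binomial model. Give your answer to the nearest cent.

Risk-neutral probability p = (1 + 0.04 − 0.7)/(1.45 − 0.7) = 0.3400/0.7500 = 0.4533
Terminal stock prices: S_uuu = 91.46, S_uud = 44.15, S_udd = 21.31, S_ddd = 10.29
Terminal payoffs (K − S): max(-66.46, 0) = 0, max(-19.15, 0) = 0, max(3.685, 0) = 3.685, max(14.71, 0) = 14.71
Node uu (S = 63.08): V_uu = 1/1.04·[0.4533·0.0000 + 0.5467·0.0000] = 0.0000
Node ud (S = 30.45): V_ud = 1/1.04·[0.4533·0.0000 + 0.5467·3.6850] = 1.9370
Node dd (S = 14.7): V_dd = 1/1.04·[0.4533·3.6850 + 0.5467·14.7100] = 9.3385
Node u (S = 43.5): V_u = 1/1.04·[0.4533·0.0000 + 0.5467·1.9370] = 1.0182
Node d (S = 21): V_d = 1/1.04·[0.4533·1.9370 + 0.5467·9.3385] = 5.7530
Node 0 (S = 30): V_0 = 1/1.04·[0.4533·1.0182 + 0.5467·5.7530] = 3.4678

$3.47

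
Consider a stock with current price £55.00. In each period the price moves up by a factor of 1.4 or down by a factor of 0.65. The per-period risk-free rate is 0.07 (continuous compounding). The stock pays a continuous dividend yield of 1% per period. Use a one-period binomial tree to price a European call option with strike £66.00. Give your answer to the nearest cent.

£5.63

Per-period risk-free factor R = e^0.07 = 1.0725; dividend-adjusted growth = e^(0.07−0.01) = 1.0618.
Risk-neutral probability p = (1.0618 − 0.65)/(1.4 − 0.65) = 0.4118/0.7500 = 0.5491
Terminal stock prices: S_u = 77, S_d = 35.75
Terminal payoffs (S − K): max(11, 0) = 11, max(-30.25, 0) = 0
Node 0 (S = 55): V_0 = e^(−0.07)·[0.5491·11.0000 + 0.4509·0.0000] = 5.6319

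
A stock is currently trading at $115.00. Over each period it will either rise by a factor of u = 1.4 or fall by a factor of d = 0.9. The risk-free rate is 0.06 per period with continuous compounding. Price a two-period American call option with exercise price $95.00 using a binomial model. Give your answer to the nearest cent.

Risk-neutral probability p = (e^0.06 − 0.9)/(1.4 − 0.9) = 0.1618/0.5000 = 0.3237
Terminal stock prices: S_uu = 225.4, S_ud = 144.9, S_dd = 93.15
Terminal payoffs (S − K): max(130.4, 0) = 130.4, max(49.9, 0) = 49.9, max(-1.85, 0) = 0
Node u (S = 161): continuation = e^(−0.06)·[0.3237·130.4000 + 0.6763·49.9000] = 71.5324; exercise value = 66.0000 ≤ continuation, so V_u = 71.5324
Node d (S = 103.5): continuation = e^(−0.06)·[0.3237·49.9000 + 0.6763·0.0000] = 15.2107; exercise value = 8.5000 ≤ continuation, so V_d = 15.2107
Node 0 (S = 115): continuation = e^(−0.06)·[0.3237·71.5324 + 0.6763·15.2107] = 31.4931; exercise value = 20.0000 ≤ continuation, so V_0 = 31.4931

$31.49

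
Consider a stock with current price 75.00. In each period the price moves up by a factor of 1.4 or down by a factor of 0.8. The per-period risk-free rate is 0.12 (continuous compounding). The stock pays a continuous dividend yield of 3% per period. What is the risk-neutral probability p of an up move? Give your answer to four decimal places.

Per-period risk-free factor R = e^0.12 = 1.1275; dividend-adjusted growth = e^(0.12−0.03) = 1.0942.
Risk-neutral probability p = (1.0942 − 0.8)/(1.4 − 0.8) = 0.2942/0.6000 = 0.4903

p = 0.4903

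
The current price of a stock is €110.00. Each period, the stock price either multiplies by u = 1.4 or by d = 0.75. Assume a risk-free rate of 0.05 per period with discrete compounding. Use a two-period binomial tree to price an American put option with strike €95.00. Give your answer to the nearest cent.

€8.71

Risk-neutral probability p = (1 + 0.05 − 0.75)/(1.4 − 0.75) = 0.3000/0.6500 = 0.4615
Terminal stock prices: S_uu = 215.6, S_ud = 115.5, S_dd = 61.88
Terminal payoffs (K − S): max(-120.6, 0) = 0, max(-20.5, 0) = 0, max(33.12, 0) = 33.12
Node u (S = 154): continuation = 1/1.05·[0.4615·0.0000 + 0.5385·0.0000] = 0.0000; exercise value = 0.0000 ≤ continuation, so V_u = 0.0000
Node d (S = 82.5): continuation = 1/1.05·[0.4615·0.0000 + 0.5385·33.1250] = 16.9872; exercise value = 12.5000 ≤ continuation, so V_d = 16.9872
Node 0 (S = 110): continuation = 1/1.05·[0.4615·0.0000 + 0.5385·16.9872] = 8.7114; exercise value = 0.0000 ≤ continuation, so V_0 = 8.7114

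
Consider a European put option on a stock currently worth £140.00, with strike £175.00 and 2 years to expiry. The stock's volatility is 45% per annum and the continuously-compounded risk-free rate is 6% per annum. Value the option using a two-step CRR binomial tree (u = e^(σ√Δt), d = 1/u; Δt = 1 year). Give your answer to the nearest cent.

£46.42

CRR parameters: u = e^(σ√Δt) = e^(0.45·√1) = 1.5683, d = 1/u = 0.6376
Per-period rate: rΔt = 0.06·1 = 0.06, so R = e^0.06 = 1.0618
Risk-neutral probability p = (e^0.06 − 0.6376)/(1.5683 − 0.6376) = 0.4242/0.9307 = 0.4558
Terminal stock prices: S_uu = 344.3, S_ud = 140, S_dd = 56.92
Terminal payoffs (K − S): max(-169.3, 0) = 0, max(35, 0) = 35, max(118.1, 0) = 118.1
Node u (S = 219.6): V_u = e^(−0.06)·[0.4558·0.0000 + 0.5442·35.0000] = 17.9377
Node d (S = 89.27): V_d = e^(−0.06)·[0.4558·35.0000 + 0.5442·118.0802] = 75.5409
Node 0 (S = 140): V_0 = e^(−0.06)·[0.4558·17.9377 + 0.5442·75.5409] = 46.4150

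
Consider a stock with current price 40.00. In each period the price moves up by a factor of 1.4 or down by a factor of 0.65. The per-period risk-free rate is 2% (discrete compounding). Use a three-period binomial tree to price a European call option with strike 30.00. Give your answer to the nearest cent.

16.33

Risk-neutral probability p = (1 + 0.02 − 0.65)/(1.4 − 0.65) = 0.3700/0.7500 = 0.4933
Terminal stock prices: S_uuu = 109.8, S_uud = 50.96, S_udd = 23.66, S_ddd = 10.98
Terminal payoffs (S − K): max(79.76, 0) = 79.76, max(20.96, 0) = 20.96, max(-6.34, 0) = 0, max(-19.02, 0) = 0
Node uu (S = 78.4): V_uu = 1/1.02·[0.4933·79.7600 + 0.5067·20.9600] = 48.9882
Node ud (S = 36.4): V_ud = 1/1.02·[0.4933·20.9600 + 0.5067·0.0000] = 10.1375
Node dd (S = 16.9): V_dd = 1/1.02·[0.4933·0.0000 + 0.5067·0.0000] = 0.0000
Node u (S = 56): V_u = 1/1.02·[0.4933·48.9882 + 0.5067·10.1375] = 28.7293
Node d (S = 26): V_d = 1/1.02·[0.4933·10.1375 + 0.5067·0.0000] = 4.9031
Node 0 (S = 40): V_0 = 1/1.02·[0.4933·28.7293 + 0.5067·4.9031] = 16.3307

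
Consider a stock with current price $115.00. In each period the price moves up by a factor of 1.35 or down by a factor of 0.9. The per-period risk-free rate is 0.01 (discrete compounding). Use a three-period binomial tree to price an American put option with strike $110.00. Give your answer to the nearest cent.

Risk-neutral probability p = (1 + 0.01 − 0.9)/(1.35 − 0.9) = 0.1100/0.4500 = 0.2444
Terminal stock prices: S_uuu = 282.9, S_uud = 188.6, S_udd = 125.8, S_ddd = 83.84
Terminal payoffs (K − S): max(-172.9, 0) = 0, max(-78.63, 0) = 0, max(-15.75, 0) = 0, max(26.16, 0) = 26.16
Node uu (S = 209.6): continuation = 1/1.01·[0.2444·0.0000 + 0.7556·0.0000] = 0.0000; exercise value = 0.0000 ≤ continuation, so V_uu = 0.0000
Node ud (S = 139.7): continuation = 1/1.01·[0.2444·0.0000 + 0.7556·0.0000] = 0.0000; exercise value = 0.0000 ≤ continuation, so V_ud = 0.0000
Node dd (S = 93.15): continuation = 1/1.01·[0.2444·0.0000 + 0.7556·26.1650] = 19.5734; exercise value = 16.8500 ≤ continuation, so V_dd = 19.5734
Node u (S = 155.2): continuation = 1/1.01·[0.2444·0.0000 + 0.7556·0.0000] = 0.0000; exercise value = 0.0000 ≤ continuation, so V_u = 0.0000
Node d (S = 103.5): continuation = 1/1.01·[0.2444·0.0000 + 0.7556·19.5734] = 14.6424; exercise value = 6.5000 ≤ continuation, so V_d = 14.6424
Node 0 (S = 115): continuation = 1/1.01·[0.2444·0.0000 + 0.7556·14.6424] = 10.9536; exercise value = 0.0000 ≤ continuation, so V_0 = 10.9536

$10.95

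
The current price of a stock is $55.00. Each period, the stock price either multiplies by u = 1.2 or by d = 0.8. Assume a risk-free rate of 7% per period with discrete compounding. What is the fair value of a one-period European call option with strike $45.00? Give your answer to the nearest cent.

Risk-neutral probability p = (1 + 0.07 − 0.8)/(1.2 − 0.8) = 0.2700/0.4000 = 0.6750
Terminal stock prices: S_u = 66, S_d = 44
Terminal payoffs (S − K): max(21, 0) = 21, max(-1, 0) = 0
Node 0 (S = 55): V_0 = 1/1.07·[0.6750·21.0000 + 0.3250·0.0000] = 13.2477

$13.25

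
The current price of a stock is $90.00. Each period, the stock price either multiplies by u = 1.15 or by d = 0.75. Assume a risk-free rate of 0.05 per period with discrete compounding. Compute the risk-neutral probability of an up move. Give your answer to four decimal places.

Risk-neutral probability p = (1 + 0.05 − 0.75)/(1.15 − 0.75) = 0.3000/0.4000 = 0.7500

p = 0.7500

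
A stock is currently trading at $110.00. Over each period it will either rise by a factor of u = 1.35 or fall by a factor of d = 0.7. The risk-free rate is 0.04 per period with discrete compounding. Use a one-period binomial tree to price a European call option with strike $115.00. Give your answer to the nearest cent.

Risk-neutral probability p = (1 + 0.04 − 0.7)/(1.35 − 0.7) = 0.3400/0.6500 = 0.5231
Terminal stock prices: S_u = 148.5, S_d = 77
Terminal payoffs (S − K): max(33.5, 0) = 33.5, max(-38, 0) = 0
Node 0 (S = 110): V_0 = 1/1.04·[0.5231·33.5000 + 0.4769·0.0000] = 16.8491

$16.85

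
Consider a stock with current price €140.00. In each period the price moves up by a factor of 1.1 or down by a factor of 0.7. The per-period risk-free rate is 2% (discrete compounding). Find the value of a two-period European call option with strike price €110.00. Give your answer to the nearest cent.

Risk-neutral probability p = (1 + 0.02 − 0.7)/(1.1 − 0.7) = 0.3200/0.4000 = 0.8000
Terminal stock prices: S_uu = 169.4, S_ud = 107.8, S_dd = 68.6
Terminal payoffs (S − K): max(59.4, 0) = 59.4, max(-2.2, 0) = 0, max(-41.4, 0) = 0
Node u (S = 154): V_u = 1/1.02·[0.8000·59.4000 + 0.2000·0.0000] = 46.5882
Node d (S = 98): V_d = 1/1.02·[0.8000·0.0000 + 0.2000·0.0000] = 0.0000
Node 0 (S = 140): V_0 = 1/1.02·[0.8000·46.5882 + 0.2000·0.0000] = 36.5398

€36.54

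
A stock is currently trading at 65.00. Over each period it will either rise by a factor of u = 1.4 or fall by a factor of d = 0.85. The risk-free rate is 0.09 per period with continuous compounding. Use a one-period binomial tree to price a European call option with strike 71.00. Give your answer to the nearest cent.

Risk-neutral probability p = (e^0.09 − 0.85)/(1.4 − 0.85) = 0.2442/0.5500 = 0.4440
Terminal stock prices: S_u = 91, S_d = 55.25
Terminal payoffs (S − K): max(20, 0) = 20, max(-15.75, 0) = 0
Node 0 (S = 65): V_0 = e^(−0.09)·[0.4440·20.0000 + 0.5560·0.0000] = 8.1149

8.11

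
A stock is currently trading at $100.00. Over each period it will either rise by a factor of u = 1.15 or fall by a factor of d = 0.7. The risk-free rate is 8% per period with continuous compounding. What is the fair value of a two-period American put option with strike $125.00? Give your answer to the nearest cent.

$25.00

Risk-neutral probability p = (e^0.08 − 0.7)/(1.15 − 0.7) = 0.3833/0.4500 = 0.8517
Terminal stock prices: S_uu = 132.2, S_ud = 80.5, S_dd = 49
Terminal payoffs (K − S): max(-7.25, 0) = 0, max(44.5, 0) = 44.5, max(76, 0) = 76
Node u (S = 115): continuation = e^(−0.08)·[0.8517·0.0000 + 0.1483·44.5000] = 6.0900; exercise value = 10.0000 > continuation, so V_u = 10.0000 (exercise)
Node d (S = 70): continuation = e^(−0.08)·[0.8517·44.5000 + 0.1483·76.0000] = 45.3895; exercise value = 55.0000 > continuation, so V_d = 55.0000 (exercise)
Node 0 (S = 100): continuation = e^(−0.08)·[0.8517·10.0000 + 0.1483·55.0000] = 15.3895; exercise value = 25.0000 > continuation, so V_0 = 25.0000 (exercise)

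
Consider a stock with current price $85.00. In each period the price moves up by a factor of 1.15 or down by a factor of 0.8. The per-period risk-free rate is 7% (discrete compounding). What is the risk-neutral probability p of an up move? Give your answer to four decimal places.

p = 0.7714

Risk-neutral probability p = (1 + 0.07 − 0.8)/(1.15 − 0.8) = 0.2700/0.3500 = 0.7714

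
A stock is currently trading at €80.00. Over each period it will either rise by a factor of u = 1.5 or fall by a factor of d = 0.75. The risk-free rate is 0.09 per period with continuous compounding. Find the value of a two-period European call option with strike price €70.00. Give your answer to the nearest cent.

Risk-neutral probability p = (e^0.09 − 0.75)/(1.5 − 0.75) = 0.3442/0.7500 = 0.4589
Terminal stock prices: S_uu = 180, S_ud = 90, S_dd = 45
Terminal payoffs (S − K): max(110, 0) = 110, max(20, 0) = 20, max(-25, 0) = 0
Node u (S = 120): V_u = e^(−0.09)·[0.4589·110.0000 + 0.5411·20.0000] = 56.0248
Node d (S = 60): V_d = e^(−0.09)·[0.4589·20.0000 + 0.5411·0.0000] = 8.3880
Node 0 (S = 80): V_0 = e^(−0.09)·[0.4589·56.0248 + 0.5411·8.3880] = 27.6451

€27.65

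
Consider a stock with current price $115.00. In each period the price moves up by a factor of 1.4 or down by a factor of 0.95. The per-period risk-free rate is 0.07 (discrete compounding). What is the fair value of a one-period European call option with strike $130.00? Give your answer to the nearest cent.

Risk-neutral probability p = (1 + 0.07 − 0.95)/(1.4 − 0.95) = 0.1200/0.4500 = 0.2667
Terminal stock prices: S_u = 161, S_d = 109.2
Terminal payoffs (S − K): max(31, 0) = 31, max(-20.75, 0) = 0
Node 0 (S = 115): V_0 = 1/1.07·[0.2667·31.0000 + 0.7333·0.0000] = 7.7259

$7.73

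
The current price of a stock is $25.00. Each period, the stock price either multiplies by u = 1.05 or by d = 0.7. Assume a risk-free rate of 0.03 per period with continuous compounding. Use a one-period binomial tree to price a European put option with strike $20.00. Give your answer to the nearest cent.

Risk-neutral probability p = (e^0.03 − 0.7)/(1.05 − 0.7) = 0.3305/0.3500 = 0.9442
Terminal stock prices: S_u = 26.25, S_d = 17.5
Terminal payoffs (K − S): max(-6.25, 0) = 0, max(2.5, 0) = 2.5
Node 0 (S = 25): V_0 = e^(−0.03)·[0.9442·0.0000 + 0.0558·2.5000] = 0.1355

$0.14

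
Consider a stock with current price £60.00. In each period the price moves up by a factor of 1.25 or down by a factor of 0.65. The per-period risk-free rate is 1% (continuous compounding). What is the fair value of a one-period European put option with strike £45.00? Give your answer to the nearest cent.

£2.38

Risk-neutral probability p = (e^0.01 − 0.65)/(1.25 − 0.65) = 0.3601/0.6000 = 0.6001
Terminal stock prices: S_u = 75, S_d = 39
Terminal payoffs (K − S): max(-30, 0) = 0, max(6, 0) = 6
Node 0 (S = 60): V_0 = e^(−0.01)·[0.6001·0.0000 + 0.3999·6.0000] = 2.3756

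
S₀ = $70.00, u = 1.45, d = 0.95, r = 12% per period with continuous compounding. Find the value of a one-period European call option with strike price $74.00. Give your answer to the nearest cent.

Risk-neutral probability p = (e^0.12 − 0.95)/(1.45 − 0.95) = 0.1775/0.5000 = 0.3550
Terminal stock prices: S_u = 101.5, S_d = 66.5
Terminal payoffs (S − K): max(27.5, 0) = 27.5, max(-7.5, 0) = 0
Node 0 (S = 70): V_0 = e^(−0.12)·[0.3550·27.5000 + 0.6450·0.0000] = 8.6584

$8.66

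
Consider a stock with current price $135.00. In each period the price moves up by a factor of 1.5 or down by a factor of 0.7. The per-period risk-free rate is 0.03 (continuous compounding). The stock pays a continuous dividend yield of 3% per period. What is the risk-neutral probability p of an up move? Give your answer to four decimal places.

Per-period risk-free factor R = e^0.03 = 1.0305; dividend-adjusted growth = e^(0.03−0.03) = 1.0000.
Risk-neutral probability p = (1.0000 − 0.7)/(1.5 − 0.7) = 0.3000/0.8000 = 0.3750

p = 0.3750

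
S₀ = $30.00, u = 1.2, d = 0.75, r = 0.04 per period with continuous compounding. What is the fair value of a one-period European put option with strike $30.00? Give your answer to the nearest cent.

Risk-neutral probability p = (e^0.04 − 0.75)/(1.2 − 0.75) = 0.2908/0.4500 = 0.6462
Terminal stock prices: S_u = 36, S_d = 22.5
Terminal payoffs (K − S): max(-6, 0) = 0, max(7.5, 0) = 7.5
Node 0 (S = 30): V_0 = e^(−0.04)·[0.6462·0.0000 + 0.3538·7.5000] = 2.5491

$2.55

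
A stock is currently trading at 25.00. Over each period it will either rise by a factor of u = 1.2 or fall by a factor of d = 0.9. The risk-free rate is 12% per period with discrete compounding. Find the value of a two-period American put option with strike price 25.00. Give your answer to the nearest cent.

0.60

Risk-neutral probability p = (1 + 0.12 − 0.9)/(1.2 − 0.9) = 0.2200/0.3000 = 0.7333
Terminal stock prices: S_uu = 36, S_ud = 27, S_dd = 20.25
Terminal payoffs (K − S): max(-11, 0) = 0, max(-2, 0) = 0, max(4.75, 0) = 4.75
Node u (S = 30): continuation = 1/1.12·[0.7333·0.0000 + 0.2667·0.0000] = 0.0000; exercise value = 0.0000 ≤ continuation, so V_u = 0.0000
Node d (S = 22.5): continuation = 1/1.12·[0.7333·0.0000 + 0.2667·4.7500] = 1.1310; exercise value = 2.5000 > continuation, so V_d = 2.5000 (exercise)
Node 0 (S = 25): continuation = 1/1.12·[0.7333·0.0000 + 0.2667·2.5000] = 0.5952; exercise value = 0.0000 ≤ continuation, so V_0 = 0.5952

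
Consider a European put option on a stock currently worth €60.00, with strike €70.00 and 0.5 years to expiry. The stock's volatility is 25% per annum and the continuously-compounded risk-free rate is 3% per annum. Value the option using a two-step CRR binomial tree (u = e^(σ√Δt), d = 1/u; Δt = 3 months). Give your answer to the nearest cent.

€10.68

CRR parameters: u = e^(σ√Δt) = e^(0.25·√0.25) = 1.1331, d = 1/u = 0.8825
Per-period rate: rΔt = 0.03·0.25 = 0.0075, so R = e^0.0075 = 1.0075
Risk-neutral probability p = (e^0.0075 − 0.8825)/(1.1331 − 0.8825) = 0.1250/0.2507 = 0.4988
Terminal stock prices: S_uu = 77.04, S_ud = 60, S_dd = 46.73
Terminal payoffs (K − S): max(-7.042, 0) = 0, max(10, 0) = 10, max(23.27, 0) = 23.27
Node u (S = 67.99): V_u = e^(−0.0075)·[0.4988·0.0000 + 0.5012·10.0000] = 4.9743
Node d (S = 52.95): V_d = e^(−0.0075)·[0.4988·10.0000 + 0.5012·23.2720] = 16.5271
Node 0 (S = 60): V_0 = e^(−0.0075)·[0.4988·4.9743 + 0.5012·16.5271] = 10.6839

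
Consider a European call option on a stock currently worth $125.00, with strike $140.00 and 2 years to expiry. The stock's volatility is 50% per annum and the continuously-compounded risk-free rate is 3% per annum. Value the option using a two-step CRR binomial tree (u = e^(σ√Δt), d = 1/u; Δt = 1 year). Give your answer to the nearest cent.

$31.13

CRR parameters: u = e^(σ√Δt) = e^(0.5·√1) = 1.6487, d = 1/u = 0.6065
Per-period rate: rΔt = 0.03·1 = 0.03, so R = e^0.03 = 1.0305
Risk-neutral probability p = (e^0.03 − 0.6065)/(1.6487 − 0.6065) = 0.4239/1.0422 = 0.4068
Terminal stock prices: S_uu = 339.8, S_ud = 125, S_dd = 45.98
Terminal payoffs (S − K): max(199.8, 0) = 199.8, max(-15, 0) = 0, max(-94.02, 0) = 0
Node u (S = 206.1): V_u = e^(−0.03)·[0.4068·199.7852 + 0.5932·0.0000] = 78.8634
Node d (S = 75.82): V_d = e^(−0.03)·[0.4068·0.0000 + 0.5932·0.0000] = 0.0000
Node 0 (S = 125): V_0 = e^(−0.03)·[0.4068·78.8634 + 0.5932·0.0000] = 31.1306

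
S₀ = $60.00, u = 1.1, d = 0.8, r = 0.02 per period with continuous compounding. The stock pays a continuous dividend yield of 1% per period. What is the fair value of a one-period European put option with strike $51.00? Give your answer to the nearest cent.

Per-period risk-free factor R = e^0.02 = 1.0202; dividend-adjusted growth = e^(0.02−0.01) = 1.0101.
Risk-neutral probability p = (1.0101 − 0.8)/(1.1 − 0.8) = 0.2101/0.3000 = 0.7002
Terminal stock prices: S_u = 66, S_d = 48
Terminal payoffs (K − S): max(-15, 0) = 0, max(3, 0) = 3
Node 0 (S = 60): V_0 = e^(−0.02)·[0.7002·0.0000 + 0.2998·3.0000] = 0.8817

$0.88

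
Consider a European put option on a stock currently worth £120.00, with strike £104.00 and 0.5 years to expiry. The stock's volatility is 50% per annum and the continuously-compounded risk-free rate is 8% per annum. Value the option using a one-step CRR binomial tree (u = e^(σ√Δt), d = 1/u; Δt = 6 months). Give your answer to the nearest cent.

£10.07

CRR parameters: u = e^(σ√Δt) = e^(0.5·√0.5) = 1.4241, d = 1/u = 0.7022
Per-period rate: rΔt = 0.08·0.5 = 0.04, so R = e^0.04 = 1.0408
Risk-neutral probability p = (e^0.04 − 0.7022)/(1.4241 − 0.7022) = 0.3386/0.7219 = 0.4691
Terminal stock prices: S_u = 170.9, S_d = 84.26
Terminal payoffs (K − S): max(-66.89, 0) = 0, max(19.74, 0) = 19.74
Node 0 (S = 120): V_0 = e^(−0.04)·[0.4691·0.0000 + 0.5309·19.7374] = 10.0686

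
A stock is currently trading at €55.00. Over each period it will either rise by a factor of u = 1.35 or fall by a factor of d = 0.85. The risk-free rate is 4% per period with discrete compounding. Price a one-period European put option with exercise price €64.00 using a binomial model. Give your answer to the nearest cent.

Risk-neutral probability p = (1 + 0.04 − 0.85)/(1.35 − 0.85) = 0.1900/0.5000 = 0.3800
Terminal stock prices: S_u = 74.25, S_d = 46.75
Terminal payoffs (K − S): max(-10.25, 0) = 0, max(17.25, 0) = 17.25
Node 0 (S = 55): V_0 = 1/1.04·[0.3800·0.0000 + 0.6200·17.2500] = 10.2837

€10.28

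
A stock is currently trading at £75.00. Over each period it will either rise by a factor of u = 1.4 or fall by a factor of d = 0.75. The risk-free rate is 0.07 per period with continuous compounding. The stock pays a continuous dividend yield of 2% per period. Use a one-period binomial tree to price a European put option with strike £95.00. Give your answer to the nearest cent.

Per-period risk-free factor R = e^0.07 = 1.0725; dividend-adjusted growth = e^(0.07−0.02) = 1.0513.
Risk-neutral probability p = (1.0513 − 0.75)/(1.4 − 0.75) = 0.3013/0.6500 = 0.4635
Terminal stock prices: S_u = 105, S_d = 56.25
Terminal payoffs (K − S): max(-10, 0) = 0, max(38.75, 0) = 38.75
Node 0 (S = 75): V_0 = e^(−0.07)·[0.4635·0.0000 + 0.5365·38.7500] = 19.3841

£19.38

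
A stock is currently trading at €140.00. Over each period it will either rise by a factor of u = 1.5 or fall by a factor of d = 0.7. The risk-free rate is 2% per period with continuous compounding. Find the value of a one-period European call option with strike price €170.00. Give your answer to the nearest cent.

Risk-neutral probability p = (e^0.02 − 0.7)/(1.5 − 0.7) = 0.3202/0.8000 = 0.4003
Terminal stock prices: S_u = 210, S_d = 98
Terminal payoffs (S − K): max(40, 0) = 40, max(-72, 0) = 0
Node 0 (S = 140): V_0 = e^(−0.02)·[0.4003·40.0000 + 0.5997·0.0000] = 15.6930

€15.69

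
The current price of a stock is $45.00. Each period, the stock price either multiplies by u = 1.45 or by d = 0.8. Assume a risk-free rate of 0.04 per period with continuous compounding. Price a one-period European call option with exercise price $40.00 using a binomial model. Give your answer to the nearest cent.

Risk-neutral probability p = (e^0.04 − 0.8)/(1.45 − 0.8) = 0.2408/0.6500 = 0.3705
Terminal stock prices: S_u = 65.25, S_d = 36
Terminal payoffs (S − K): max(25.25, 0) = 25.25, max(-4, 0) = 0
Node 0 (S = 45): V_0 = e^(−0.04)·[0.3705·25.2500 + 0.6295·0.0000] = 8.9878

$8.99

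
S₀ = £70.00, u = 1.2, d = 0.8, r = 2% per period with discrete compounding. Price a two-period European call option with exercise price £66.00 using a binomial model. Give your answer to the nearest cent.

£10.69

Risk-neutral probability p = (1 + 0.02 − 0.8)/(1.2 − 0.8) = 0.2200/0.4000 = 0.5500
Terminal stock prices: S_uu = 100.8, S_ud = 67.2, S_dd = 44.8
Terminal payoffs (S − K): max(34.8, 0) = 34.8, max(1.2, 0) = 1.2, max(-21.2, 0) = 0
Node u (S = 84): V_u = 1/1.02·[0.5500·34.8000 + 0.4500·1.2000] = 19.2941
Node d (S = 56): V_d = 1/1.02·[0.5500·1.2000 + 0.4500·0.0000] = 0.6471
Node 0 (S = 70): V_0 = 1/1.02·[0.5500·19.2941 + 0.4500·0.6471] = 10.6892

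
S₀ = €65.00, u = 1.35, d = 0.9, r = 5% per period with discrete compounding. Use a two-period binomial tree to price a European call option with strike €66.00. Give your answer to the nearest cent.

€10.52

Risk-neutral probability p = (1 + 0.05 − 0.9)/(1.35 − 0.9) = 0.1500/0.4500 = 0.3333
Terminal stock prices: S_uu = 118.5, S_ud = 78.98, S_dd = 52.65
Terminal payoffs (S − K): max(52.46, 0) = 52.46, max(12.98, 0) = 12.98, max(-13.35, 0) = 0
Node u (S = 87.75): V_u = 1/1.05·[0.3333·52.4625 + 0.6667·12.9750] = 24.8929
Node d (S = 58.5): V_d = 1/1.05·[0.3333·12.9750 + 0.6667·0.0000] = 4.1190
Node 0 (S = 65): V_0 = 1/1.05·[0.3333·24.8929 + 0.6667·4.1190] = 10.5178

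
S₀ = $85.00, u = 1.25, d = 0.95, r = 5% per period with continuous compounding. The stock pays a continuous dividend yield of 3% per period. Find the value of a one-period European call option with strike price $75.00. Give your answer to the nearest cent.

$11.15

Per-period risk-free factor R = e^0.05 = 1.0513; dividend-adjusted growth = e^(0.05−0.03) = 1.0202.
Risk-neutral probability p = (1.0202 − 0.95)/(1.25 − 0.95) = 0.0702/0.3000 = 0.2340
Terminal stock prices: S_u = 106.2, S_d = 80.75
Terminal payoffs (S − K): max(31.25, 0) = 31.25, max(5.75, 0) = 5.75
Node 0 (S = 85): V_0 = e^(−0.05)·[0.2340·31.2500 + 0.7660·5.7500] = 11.1457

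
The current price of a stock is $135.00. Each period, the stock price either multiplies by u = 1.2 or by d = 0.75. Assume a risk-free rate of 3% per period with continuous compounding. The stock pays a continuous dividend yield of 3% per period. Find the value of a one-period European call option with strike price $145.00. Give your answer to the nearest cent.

Per-period risk-free factor R = e^0.03 = 1.0305; dividend-adjusted growth = e^(0.03−0.03) = 1.0000.
Risk-neutral probability p = (1.0000 − 0.75)/(1.2 − 0.75) = 0.2500/0.4500 = 0.5556
Terminal stock prices: S_u = 162, S_d = 101.2
Terminal payoffs (S − K): max(17, 0) = 17, max(-43.75, 0) = 0
Node 0 (S = 135): V_0 = e^(−0.03)·[0.5556·17.0000 + 0.4444·0.0000] = 9.1653

$9.17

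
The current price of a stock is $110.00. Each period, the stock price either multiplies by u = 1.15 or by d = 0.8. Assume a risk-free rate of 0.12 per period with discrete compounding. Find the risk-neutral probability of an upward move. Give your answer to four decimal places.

p = 0.9143

Risk-neutral probability p = (1 + 0.12 − 0.8)/(1.15 − 0.8) = 0.3200/0.3500 = 0.9143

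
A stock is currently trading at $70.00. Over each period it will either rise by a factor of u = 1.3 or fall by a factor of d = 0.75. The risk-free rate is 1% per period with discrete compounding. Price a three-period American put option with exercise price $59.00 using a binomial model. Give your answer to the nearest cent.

$7.34

Risk-neutral probability p = (1 + 0.01 − 0.75)/(1.3 − 0.75) = 0.2600/0.5500 = 0.4727
Terminal stock prices: S_uuu = 153.8, S_uud = 88.73, S_udd = 51.19, S_ddd = 29.53
Terminal payoffs (K − S): max(-94.79, 0) = 0, max(-29.73, 0) = 0, max(7.812, 0) = 7.812, max(29.47, 0) = 29.47
Node uu (S = 118.3): continuation = 1/1.01·[0.4727·0.0000 + 0.5273·0.0000] = 0.0000; exercise value = 0.0000 ≤ continuation, so V_uu = 0.0000
Node ud (S = 68.25): continuation = 1/1.01·[0.4727·0.0000 + 0.5273·7.8125] = 4.0785; exercise value = 0.0000 ≤ continuation, so V_ud = 4.0785
Node dd (S = 39.38): continuation = 1/1.01·[0.4727·7.8125 + 0.5273·29.4688] = 19.0408; exercise value = 19.6250 > continuation, so V_dd = 19.6250 (exercise)
Node u (S = 91): continuation = 1/1.01·[0.4727·0.0000 + 0.5273·4.0785] = 2.1292; exercise value = 0.0000 ≤ continuation, so V_u = 2.1292
Node d (S = 52.5): continuation = 1/1.01·[0.4727·4.0785 + 0.5273·19.6250] = 12.1542; exercise value = 6.5000 ≤ continuation, so V_d = 12.1542
Node 0 (S = 70): continuation = 1/1.01·[0.4727·2.1292 + 0.5273·12.1542] = 7.3417; exercise value = 0.0000 ≤ continuation, so V_0 = 7.3417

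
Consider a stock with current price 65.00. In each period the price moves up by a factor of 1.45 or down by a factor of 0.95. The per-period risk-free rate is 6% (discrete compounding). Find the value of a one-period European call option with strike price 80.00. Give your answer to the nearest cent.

2.96

Risk-neutral probability p = (1 + 0.06 − 0.95)/(1.45 − 0.95) = 0.1100/0.5000 = 0.2200
Terminal stock prices: S_u = 94.25, S_d = 61.75
Terminal payoffs (S − K): max(14.25, 0) = 14.25, max(-18.25, 0) = 0
Node 0 (S = 65): V_0 = 1/1.06·[0.2200·14.2500 + 0.7800·0.0000] = 2.9575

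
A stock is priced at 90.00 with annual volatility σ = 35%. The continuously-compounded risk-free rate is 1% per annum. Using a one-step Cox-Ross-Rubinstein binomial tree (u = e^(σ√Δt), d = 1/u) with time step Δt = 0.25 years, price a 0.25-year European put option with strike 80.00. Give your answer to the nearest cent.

CRR parameters: u = e^(σ√Δt) = e^(0.35·√0.25) = 1.1912, d = 1/u = 0.8395
Per-period rate: rΔt = 0.01·0.25 = 0.0025, so R = e^0.0025 = 1.0025
Risk-neutral probability p = (e^0.0025 − 0.8395)/(1.1912 − 0.8395) = 0.1630/0.3518 = 0.4635
Terminal stock prices: S_u = 107.2, S_d = 75.55
Terminal payoffs (K − S): max(-27.21, 0) = 0, max(4.449, 0) = 4.449
Node 0 (S = 90): V_0 = e^(−0.0025)·[0.4635·0.0000 + 0.5365·4.4489] = 2.3810

2.38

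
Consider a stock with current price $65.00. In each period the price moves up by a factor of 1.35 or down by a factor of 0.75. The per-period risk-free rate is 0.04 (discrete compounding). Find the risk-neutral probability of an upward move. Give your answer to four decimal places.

Risk-neutral probability p = (1 + 0.04 − 0.75)/(1.35 − 0.75) = 0.2900/0.6000 = 0.4833

p = 0.4833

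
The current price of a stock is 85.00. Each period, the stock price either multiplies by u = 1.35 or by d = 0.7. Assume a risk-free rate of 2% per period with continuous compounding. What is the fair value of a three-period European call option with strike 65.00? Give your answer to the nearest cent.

Risk-neutral probability p = (e^0.02 − 0.7)/(1.35 − 0.7) = 0.3202/0.6500 = 0.4926
Terminal stock prices: S_uuu = 209.1, S_uud = 108.4, S_udd = 56.23, S_ddd = 29.15
Terminal payoffs (S − K): max(144.1, 0) = 144.1, max(43.44, 0) = 43.44, max(-8.773, 0) = 0, max(-35.85, 0) = 0
Node uu (S = 154.9): V_uu = e^(−0.02)·[0.4926·144.1319 + 0.5074·43.4388] = 91.1996
Node ud (S = 80.33): V_ud = e^(−0.02)·[0.4926·43.4388 + 0.5074·0.0000] = 20.9750
Node dd (S = 41.65): V_dd = e^(−0.02)·[0.4926·0.0000 + 0.5074·0.0000] = 0.0000
Node u (S = 114.8): V_u = e^(−0.02)·[0.4926·91.1996 + 0.5074·20.9750] = 54.4685
Node d (S = 59.5): V_d = e^(−0.02)·[0.4926·20.9750 + 0.5074·0.0000] = 10.1280
Node 0 (S = 85): V_0 = e^(−0.02)·[0.4926·54.4685 + 0.5074·10.1280] = 31.3379

31.34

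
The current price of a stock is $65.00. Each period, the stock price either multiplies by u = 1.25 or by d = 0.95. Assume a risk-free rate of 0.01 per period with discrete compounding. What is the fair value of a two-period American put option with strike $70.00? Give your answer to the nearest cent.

$7.11

Risk-neutral probability p = (1 + 0.01 − 0.95)/(1.25 − 0.95) = 0.0600/0.3000 = 0.2000
Terminal stock prices: S_uu = 101.6, S_ud = 77.19, S_dd = 58.66
Terminal payoffs (K − S): max(-31.56, 0) = 0, max(-7.188, 0) = 0, max(11.34, 0) = 11.34
Node u (S = 81.25): continuation = 1/1.01·[0.2000·0.0000 + 0.8000·0.0000] = 0.0000; exercise value = 0.0000 ≤ continuation, so V_u = 0.0000
Node d (S = 61.75): continuation = 1/1.01·[0.2000·0.0000 + 0.8000·11.3375] = 8.9802; exercise value = 8.2500 ≤ continuation, so V_d = 8.9802
Node 0 (S = 65): continuation = 1/1.01·[0.2000·0.0000 + 0.8000·8.9802] = 7.1130; exercise value = 5.0000 ≤ continuation, so V_0 = 7.1130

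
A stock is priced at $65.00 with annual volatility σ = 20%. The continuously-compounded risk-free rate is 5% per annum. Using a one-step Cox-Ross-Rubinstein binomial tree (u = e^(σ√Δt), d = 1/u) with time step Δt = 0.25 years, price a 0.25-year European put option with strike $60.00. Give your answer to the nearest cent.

$0.54

CRR parameters: u = e^(σ√Δt) = e^(0.2·√0.25) = 1.1052, d = 1/u = 0.9048
Per-period rate: rΔt = 0.05·0.25 = 0.0125, so R = e^0.0125 = 1.0126
Risk-neutral probability p = (e^0.0125 − 0.9048)/(1.1052 − 0.9048) = 0.1077/0.2003 = 0.5378
Terminal stock prices: S_u = 71.84, S_d = 58.81
Terminal payoffs (K − S): max(-11.84, 0) = 0, max(1.186, 0) = 1.186
Node 0 (S = 65): V_0 = e^(−0.0125)·[0.5378·0.0000 + 0.4622·1.1856] = 0.5412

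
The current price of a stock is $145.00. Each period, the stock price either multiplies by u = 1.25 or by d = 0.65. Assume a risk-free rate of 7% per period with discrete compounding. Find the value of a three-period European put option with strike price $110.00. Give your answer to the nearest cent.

$6.70

Risk-neutral probability p = (1 + 0.07 − 0.65)/(1.25 − 0.65) = 0.4200/0.6000 = 0.7000
Terminal stock prices: S_uuu = 283.2, S_uud = 147.3, S_udd = 76.58, S_ddd = 39.82
Terminal payoffs (K − S): max(-173.2, 0) = 0, max(-37.27, 0) = 0, max(33.42, 0) = 33.42, max(70.18, 0) = 70.18
Node uu (S = 226.6): V_uu = 1/1.07·[0.7000·0.0000 + 0.3000·0.0000] = 0.0000
Node ud (S = 117.8): V_ud = 1/1.07·[0.7000·0.0000 + 0.3000·33.4219] = 9.3706
Node dd (S = 61.26): V_dd = 1/1.07·[0.7000·33.4219 + 0.3000·70.1794] = 41.5412
Node u (S = 181.2): V_u = 1/1.07·[0.7000·0.0000 + 0.3000·9.3706] = 2.6273
Node d (S = 94.25): V_d = 1/1.07·[0.7000·9.3706 + 0.3000·41.5412] = 17.7774
Node 0 (S = 145): V_0 = 1/1.07·[0.7000·2.6273 + 0.3000·17.7774] = 6.7031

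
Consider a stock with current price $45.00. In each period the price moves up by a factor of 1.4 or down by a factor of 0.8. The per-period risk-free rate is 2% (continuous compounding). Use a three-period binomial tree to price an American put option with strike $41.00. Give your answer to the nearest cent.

Risk-neutral probability p = (e^0.02 − 0.8)/(1.4 − 0.8) = 0.2202/0.6000 = 0.3670
Terminal stock prices: S_uuu = 123.5, S_uud = 70.56, S_udd = 40.32, S_ddd = 23.04
Terminal payoffs (K − S): max(-82.48, 0) = 0, max(-29.56, 0) = 0, max(0.68, 0) = 0.68, max(17.96, 0) = 17.96
Node uu (S = 88.2): continuation = e^(−0.02)·[0.3670·0.0000 + 0.6330·0.0000] = 0.0000; exercise value = 0.0000 ≤ continuation, so V_uu = 0.0000
Node ud (S = 50.4): continuation = e^(−0.02)·[0.3670·0.0000 + 0.6330·0.6800] = 0.4219; exercise value = 0.0000 ≤ continuation, so V_ud = 0.4219
Node dd (S = 28.8): continuation = e^(−0.02)·[0.3670·0.6800 + 0.6330·17.9600] = 11.3881; exercise value = 12.2000 > continuation, so V_dd = 12.2000 (exercise)
Node u (S = 63): continuation = e^(−0.02)·[0.3670·0.0000 + 0.6330·0.4219] = 0.2618; exercise value = 0.0000 ≤ continuation, so V_u = 0.2618
Node d (S = 36): continuation = e^(−0.02)·[0.3670·0.4219 + 0.6330·12.2000] = 7.7214; exercise value = 5.0000 ≤ continuation, so V_d = 7.7214
Node 0 (S = 45): continuation = e^(−0.02)·[0.3670·0.2618 + 0.6330·7.7214] = 4.8850; exercise value = 0.0000 ≤ continuation, so V_0 = 4.8850

$4.89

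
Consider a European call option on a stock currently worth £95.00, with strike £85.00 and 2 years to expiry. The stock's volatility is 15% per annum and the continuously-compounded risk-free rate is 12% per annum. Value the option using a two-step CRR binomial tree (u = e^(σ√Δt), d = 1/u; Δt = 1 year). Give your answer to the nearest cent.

CRR parameters: u = e^(σ√Δt) = e^(0.15·√1) = 1.1618, d = 1/u = 0.8607
Per-period rate: rΔt = 0.12·1 = 0.12, so R = e^0.12 = 1.1275
Risk-neutral probability p = (e^0.12 − 0.8607)/(1.1618 − 0.8607) = 0.2668/0.3011 = 0.8860
Terminal stock prices: S_uu = 128.2, S_ud = 95, S_dd = 70.38
Terminal payoffs (S − K): max(43.24, 0) = 43.24, max(10, 0) = 10, max(-14.62, 0) = 0
Node u (S = 110.4): V_u = e^(−0.12)·[0.8860·43.2366 + 0.1140·10.0000] = 34.9860
Node d (S = 81.77): V_d = e^(−0.12)·[0.8860·10.0000 + 0.1140·0.0000] = 7.8579
Node 0 (S = 95): V_0 = e^(−0.12)·[0.8860·34.9860 + 0.1140·7.8579] = 28.2862

£28.29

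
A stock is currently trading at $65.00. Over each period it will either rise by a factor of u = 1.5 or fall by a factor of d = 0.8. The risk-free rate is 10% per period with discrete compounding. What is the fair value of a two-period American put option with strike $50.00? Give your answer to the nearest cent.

Risk-neutral probability p = (1 + 0.1 − 0.8)/(1.5 − 0.8) = 0.3000/0.7000 = 0.4286
Terminal stock prices: S_uu = 146.2, S_ud = 78, S_dd = 41.6
Terminal payoffs (K − S): max(-96.25, 0) = 0, max(-28, 0) = 0, max(8.4, 0) = 8.4
Node u (S = 97.5): continuation = 1/1.1·[0.4286·0.0000 + 0.5714·0.0000] = 0.0000; exercise value = 0.0000 ≤ continuation, so V_u = 0.0000
Node d (S = 52): continuation = 1/1.1·[0.4286·0.0000 + 0.5714·8.4000] = 4.3636; exercise value = 0.0000 ≤ continuation, so V_d = 4.3636
Node 0 (S = 65): continuation = 1/1.1·[0.4286·0.0000 + 0.5714·4.3636] = 2.2668; exercise value = 0.0000 ≤ continuation, so V_0 = 2.2668

$2.27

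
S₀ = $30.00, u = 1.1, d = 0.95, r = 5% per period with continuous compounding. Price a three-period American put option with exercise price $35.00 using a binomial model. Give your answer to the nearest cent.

$5.00

Risk-neutral probability p = (e^0.05 − 0.95)/(1.1 − 0.95) = 0.1013/0.1500 = 0.6751
Terminal stock prices: S_uuu = 39.93, S_uud = 34.48, S_udd = 29.78, S_ddd = 25.72
Terminal payoffs (K − S): max(-4.93, 0) = 0, max(0.515, 0) = 0.515, max(5.218, 0) = 5.218, max(9.279, 0) = 9.279
Node uu (S = 36.3): continuation = e^(−0.05)·[0.6751·0.0000 + 0.3249·0.5150] = 0.1591; exercise value = 0.0000 ≤ continuation, so V_uu = 0.1591
Node ud (S = 31.35): continuation = e^(−0.05)·[0.6751·0.5150 + 0.3249·5.2175] = 1.9430; exercise value = 3.6500 > continuation, so V_ud = 3.6500 (exercise)
Node dd (S = 27.07): continuation = e^(−0.05)·[0.6751·5.2175 + 0.3249·9.2788] = 6.2180; exercise value = 7.9250 > continuation, so V_dd = 7.9250 (exercise)
Node u (S = 33): continuation = e^(−0.05)·[0.6751·0.1591 + 0.3249·3.6500] = 1.2301; exercise value = 2.0000 > continuation, so V_u = 2.0000 (exercise)
Node d (S = 28.5): continuation = e^(−0.05)·[0.6751·3.6500 + 0.3249·7.9250] = 4.7930; exercise value = 6.5000 > continuation, so V_d = 6.5000 (exercise)
Node 0 (S = 30): continuation = e^(−0.05)·[0.6751·2.0000 + 0.3249·6.5000] = 3.2930; exercise value = 5.0000 > continuation, so V_0 = 5.0000 (exercise)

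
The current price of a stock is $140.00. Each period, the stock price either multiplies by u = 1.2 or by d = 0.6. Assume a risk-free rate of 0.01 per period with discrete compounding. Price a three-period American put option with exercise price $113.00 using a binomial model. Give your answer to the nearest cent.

$13.14

Risk-neutral probability p = (1 + 0.01 − 0.6)/(1.2 − 0.6) = 0.4100/0.6000 = 0.6833
Terminal stock prices: S_uuu = 241.9, S_uud = 121, S_udd = 60.48, S_ddd = 30.24
Terminal payoffs (K − S): max(-128.9, 0) = 0, max(-7.96, 0) = 0, max(52.52, 0) = 52.52, max(82.76, 0) = 82.76
Node uu (S = 201.6): continuation = 1/1.01·[0.6833·0.0000 + 0.3167·0.0000] = 0.0000; exercise value = 0.0000 ≤ continuation, so V_uu = 0.0000
Node ud (S = 100.8): continuation = 1/1.01·[0.6833·0.0000 + 0.3167·52.5200] = 16.4667; exercise value = 12.2000 ≤ continuation, so V_ud = 16.4667
Node dd (S = 50.4): continuation = 1/1.01·[0.6833·52.5200 + 0.3167·82.7600] = 61.4812; exercise value = 62.6000 > continuation, so V_dd = 62.6000 (exercise)
Node u (S = 168): continuation = 1/1.01·[0.6833·0.0000 + 0.3167·16.4667] = 5.1628; exercise value = 0.0000 ≤ continuation, so V_u = 5.1628
Node d (S = 84): continuation = 1/1.01·[0.6833·16.4667 + 0.3167·62.6000] = 30.7679; exercise value = 29.0000 ≤ continuation, so V_d = 30.7679
Node 0 (S = 140): continuation = 1/1.01·[0.6833·5.1628 + 0.3167·30.7679] = 13.1397; exercise value = 0.0000 ≤ continuation, so V_0 = 13.1397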